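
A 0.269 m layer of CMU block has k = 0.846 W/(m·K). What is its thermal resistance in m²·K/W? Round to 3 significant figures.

0.318 m²·K/W

R = L/k = 0.269/0.846 = 0.318 m²·K/W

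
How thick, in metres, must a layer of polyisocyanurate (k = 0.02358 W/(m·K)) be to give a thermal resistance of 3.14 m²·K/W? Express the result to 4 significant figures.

L = R·k = 3.14 × 0.02358 = 0.074041 m

0.07404 m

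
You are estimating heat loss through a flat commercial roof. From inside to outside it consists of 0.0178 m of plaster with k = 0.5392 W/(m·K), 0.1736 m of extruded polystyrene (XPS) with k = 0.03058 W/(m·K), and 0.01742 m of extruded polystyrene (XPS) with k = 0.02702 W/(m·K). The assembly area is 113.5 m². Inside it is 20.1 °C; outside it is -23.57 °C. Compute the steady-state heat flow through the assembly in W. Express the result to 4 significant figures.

0.0178/0.5392 = 0.033012
0.1736/0.03058 = 5.6769
0.01742/0.02702 = 0.64471
R_total = 0.033012 + 5.6769 + 0.64471 = 6.3546 m²·K/W
Q = A·ΔT/R = 113.5 × (20.1 − (-23.57)) / 6.3546 = 779.99 W

780.0 W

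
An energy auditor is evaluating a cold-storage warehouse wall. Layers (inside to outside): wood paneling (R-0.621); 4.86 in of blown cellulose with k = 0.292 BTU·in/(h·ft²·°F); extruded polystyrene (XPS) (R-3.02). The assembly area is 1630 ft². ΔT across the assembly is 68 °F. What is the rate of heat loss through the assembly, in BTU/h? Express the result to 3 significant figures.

4.86/0.292 = 16.64
R_total = 0.621 + 16.64 + 3.02 = 20.28 ft²·°F·h/BTU
Q = A·ΔT/R = 1630 × 68 / 20.28 = 5464 BTU/h

5460 BTU/h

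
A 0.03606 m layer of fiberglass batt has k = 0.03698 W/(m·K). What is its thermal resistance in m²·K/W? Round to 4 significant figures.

0.9751 m²·K/W

R = L/k = 0.03606/0.03698 = 0.97512 m²·K/W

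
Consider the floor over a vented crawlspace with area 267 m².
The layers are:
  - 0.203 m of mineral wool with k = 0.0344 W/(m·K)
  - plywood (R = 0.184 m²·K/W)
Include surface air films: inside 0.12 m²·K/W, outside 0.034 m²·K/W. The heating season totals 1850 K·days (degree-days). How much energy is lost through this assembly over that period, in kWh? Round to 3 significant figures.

1900 kWh

0.203/0.0344 = 5.901
R_total = 0.12 + 5.901 + 0.184 + 0.034 = 6.239 m²·K/W
E = A × HDD × 24 / R / 1000 = 267 × 1850 × 24 / 6.239 / 1000 = 1900 kWh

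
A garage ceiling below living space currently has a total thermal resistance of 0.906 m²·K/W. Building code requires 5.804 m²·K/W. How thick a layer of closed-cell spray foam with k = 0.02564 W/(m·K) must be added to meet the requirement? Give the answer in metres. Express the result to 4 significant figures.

ΔR = 5.804 − 0.906 = 4.898 m²·K/W
L = ΔR × k = 4.898 × 0.02564 = 0.12558 m

0.1256 m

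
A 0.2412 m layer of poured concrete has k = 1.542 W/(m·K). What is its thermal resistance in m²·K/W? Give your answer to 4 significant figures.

R = L/k = 0.2412/1.542 = 0.15642 m²·K/W

0.1564 m²·K/W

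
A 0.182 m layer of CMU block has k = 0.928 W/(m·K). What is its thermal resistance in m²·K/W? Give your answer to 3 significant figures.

0.196 m²·K/W

R = L/k = 0.182/0.928 = 0.1961 m²·K/W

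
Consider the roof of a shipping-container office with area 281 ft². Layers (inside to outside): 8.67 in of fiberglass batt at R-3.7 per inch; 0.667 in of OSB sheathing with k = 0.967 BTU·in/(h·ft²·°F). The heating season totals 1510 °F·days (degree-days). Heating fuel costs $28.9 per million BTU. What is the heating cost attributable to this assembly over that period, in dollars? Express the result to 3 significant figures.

8.98 dollars

8.67 × 3.7 = 32.08
0.667/0.967 = 0.6898
R_total = 32.08 + 0.6898 = 32.77 ft²·°F·h/BTU
E = A × HDD × 24 / R = 281 × 1510 × 24 / 32.77 = 310800 BTU
Cost = 310800/10⁶ × 28.9 = $8.981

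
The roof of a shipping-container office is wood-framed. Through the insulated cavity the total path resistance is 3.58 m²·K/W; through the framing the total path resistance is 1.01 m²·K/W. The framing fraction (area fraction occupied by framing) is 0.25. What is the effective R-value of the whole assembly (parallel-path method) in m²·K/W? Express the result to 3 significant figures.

U_eff = 0.75/3.58 + 0.25/1.01 = 0.2095 + 0.2475 = 0.457
R_eff = 1/U_eff = 2.188 m²·K/W

2.19 m²·K/W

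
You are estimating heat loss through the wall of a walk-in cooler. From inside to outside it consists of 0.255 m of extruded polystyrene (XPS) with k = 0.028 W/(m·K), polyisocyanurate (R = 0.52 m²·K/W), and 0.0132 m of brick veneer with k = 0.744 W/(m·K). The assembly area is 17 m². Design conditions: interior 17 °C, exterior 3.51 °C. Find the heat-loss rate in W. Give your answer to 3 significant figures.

23.8 W

0.255/0.028 = 9.107
0.0132/0.744 = 0.01774
R_total = 9.107 + 0.52 + 0.01774 = 9.645 m²·K/W
Q = A·ΔT/R = 17 × (17 − 3.51) / 9.645 = 23.78 W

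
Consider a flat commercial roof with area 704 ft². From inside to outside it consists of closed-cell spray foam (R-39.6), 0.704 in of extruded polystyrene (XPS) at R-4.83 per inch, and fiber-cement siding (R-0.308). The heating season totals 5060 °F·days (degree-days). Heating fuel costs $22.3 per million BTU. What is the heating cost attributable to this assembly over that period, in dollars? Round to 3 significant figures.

44.0 dollars

0.704 × 4.83 = 3.4
R_total = 39.6 + 3.4 + 0.308 = 43.31 ft²·°F·h/BTU
E = A × HDD × 24 / R = 704 × 5060 × 24 / 43.31 = 1974000 BTU
Cost = 1974000/10⁶ × 22.3 = $44.02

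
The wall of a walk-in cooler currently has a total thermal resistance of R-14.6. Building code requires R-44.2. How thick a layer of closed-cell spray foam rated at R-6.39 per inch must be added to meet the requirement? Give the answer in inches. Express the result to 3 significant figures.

ΔR = 44.2 − 14.6 = 29.6 ft²·°F·h/BTU
L = ΔR / (R/in) = 29.6/6.39 = 4.632 in

4.63 in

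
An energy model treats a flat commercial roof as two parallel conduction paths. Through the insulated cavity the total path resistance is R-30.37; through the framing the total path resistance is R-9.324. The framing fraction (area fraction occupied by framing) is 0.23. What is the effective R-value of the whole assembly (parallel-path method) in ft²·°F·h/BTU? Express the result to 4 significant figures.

U_eff = 0.77/30.37 + 0.23/9.324 = 0.025354 + 0.024668 = 0.050021
R_eff = 1/U_eff = 19.991 ft²·°F·h/BTU

19.99 ft²·°F·h/BTU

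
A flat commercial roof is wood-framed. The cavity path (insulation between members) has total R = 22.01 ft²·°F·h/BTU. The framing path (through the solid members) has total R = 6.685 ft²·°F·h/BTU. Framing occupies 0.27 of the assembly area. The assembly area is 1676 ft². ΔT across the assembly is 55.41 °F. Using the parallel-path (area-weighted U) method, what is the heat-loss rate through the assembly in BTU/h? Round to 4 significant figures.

6831 BTU/h

U_eff = 0.73/22.01 + 0.27/6.685 = 0.033167 + 0.040389 = 0.073556
R_eff = 1/U_eff = 13.595 ft²·°F·h/BTU
Q = 1676 × 55.41 / 13.595 = 6830.9 BTU/h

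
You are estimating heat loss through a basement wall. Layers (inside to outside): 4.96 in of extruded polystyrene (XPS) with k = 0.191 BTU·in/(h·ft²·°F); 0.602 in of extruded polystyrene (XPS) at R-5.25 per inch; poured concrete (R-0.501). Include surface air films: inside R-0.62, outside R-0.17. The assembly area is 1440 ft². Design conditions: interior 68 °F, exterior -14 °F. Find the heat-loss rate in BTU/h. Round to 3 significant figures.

3880 BTU/h

4.96/0.191 = 25.97
0.602 × 5.25 = 3.16
R_total = 0.62 + 25.97 + 3.16 + 0.501 + 0.17 = 30.42 ft²·°F·h/BTU
Q = A·ΔT/R = 1440 × (68 − (-14)) / 30.42 = 3882 BTU/h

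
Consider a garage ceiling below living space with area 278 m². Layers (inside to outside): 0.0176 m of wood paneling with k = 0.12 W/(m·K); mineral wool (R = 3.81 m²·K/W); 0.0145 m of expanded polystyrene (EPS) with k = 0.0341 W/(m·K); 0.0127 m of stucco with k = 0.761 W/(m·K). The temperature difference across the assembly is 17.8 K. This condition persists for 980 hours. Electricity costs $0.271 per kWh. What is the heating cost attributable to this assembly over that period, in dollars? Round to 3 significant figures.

0.0176/0.12 = 0.1467
0.0145/0.0341 = 0.4252
0.0127/0.761 = 0.01669
R_total = 0.1467 + 3.81 + 0.4252 + 0.01669 = 4.399 m²·K/W
Q = 278 × 17.8 / 4.399 = 1125 W
E = 1125 W × 980 h / 1000 = 1103 kWh
Cost = 1103 × 0.271 = $298.8

299 dollars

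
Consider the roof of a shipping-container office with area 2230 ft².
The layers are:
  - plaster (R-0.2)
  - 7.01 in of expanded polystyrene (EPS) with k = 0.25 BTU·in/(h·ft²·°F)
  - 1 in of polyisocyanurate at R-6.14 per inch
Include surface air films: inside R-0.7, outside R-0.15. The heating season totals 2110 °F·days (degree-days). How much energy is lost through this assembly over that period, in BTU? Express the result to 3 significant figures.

7.01/0.25 = 28.04
1 × 6.14 = 6.14
R_total = 0.7 + 0.2 + 28.04 + 6.14 + 0.15 = 35.23 ft²·°F·h/BTU
E = A × HDD × 24 / R = 2230 × 2110 × 24 / 35.23 = 3205000 BTU

3210000 BTU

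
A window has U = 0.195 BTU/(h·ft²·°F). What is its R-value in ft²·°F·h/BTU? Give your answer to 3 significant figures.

R = 1/U = 1/0.195 = 5.128

5.13 ft²·°F·h/BTU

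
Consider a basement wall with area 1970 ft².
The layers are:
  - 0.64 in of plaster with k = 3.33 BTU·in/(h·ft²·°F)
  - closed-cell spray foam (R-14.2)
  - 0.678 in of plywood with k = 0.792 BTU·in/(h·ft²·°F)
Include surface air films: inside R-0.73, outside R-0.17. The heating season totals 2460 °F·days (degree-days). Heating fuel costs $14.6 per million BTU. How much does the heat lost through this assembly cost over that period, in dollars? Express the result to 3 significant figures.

105 dollars

0.64/3.33 = 0.1922
0.678/0.792 = 0.8561
R_total = 0.73 + 0.1922 + 14.2 + 0.8561 + 0.17 = 16.15 ft²·°F·h/BTU
E = A × HDD × 24 / R = 1970 × 2460 × 24 / 16.15 = 7203000 BTU
Cost = 7203000/10⁶ × 14.6 = $105.2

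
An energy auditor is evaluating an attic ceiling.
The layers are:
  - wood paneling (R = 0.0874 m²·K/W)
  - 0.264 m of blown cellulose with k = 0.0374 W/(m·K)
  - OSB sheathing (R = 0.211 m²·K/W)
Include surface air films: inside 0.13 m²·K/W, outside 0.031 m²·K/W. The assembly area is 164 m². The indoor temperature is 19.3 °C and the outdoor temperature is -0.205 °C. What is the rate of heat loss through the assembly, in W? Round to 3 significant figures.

0.264/0.0374 = 7.059
R_total = 0.13 + 0.0874 + 7.059 + 0.211 + 0.031 = 7.518 m²·K/W
Q = A·ΔT/R = 164 × (19.3 − (-0.205)) / 7.518 = 425.5 W

425 W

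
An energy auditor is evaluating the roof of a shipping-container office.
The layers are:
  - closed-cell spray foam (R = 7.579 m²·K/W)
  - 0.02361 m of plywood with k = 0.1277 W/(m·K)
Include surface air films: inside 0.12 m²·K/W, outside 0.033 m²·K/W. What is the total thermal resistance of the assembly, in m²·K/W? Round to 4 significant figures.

7.917 m²·K/W

0.02361/0.1277 = 0.18489
R_total = 0.12 + 7.579 + 0.18489 + 0.033 = 7.9169 m²·K/W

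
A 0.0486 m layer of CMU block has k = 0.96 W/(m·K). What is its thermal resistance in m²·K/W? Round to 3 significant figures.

0.0506 m²·K/W

R = L/k = 0.0486/0.96 = 0.05062 m²·K/W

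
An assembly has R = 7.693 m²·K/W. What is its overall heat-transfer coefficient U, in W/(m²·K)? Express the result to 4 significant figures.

U = 1/R = 1/7.693 = 0.12999

0.1300 W/(m²·K)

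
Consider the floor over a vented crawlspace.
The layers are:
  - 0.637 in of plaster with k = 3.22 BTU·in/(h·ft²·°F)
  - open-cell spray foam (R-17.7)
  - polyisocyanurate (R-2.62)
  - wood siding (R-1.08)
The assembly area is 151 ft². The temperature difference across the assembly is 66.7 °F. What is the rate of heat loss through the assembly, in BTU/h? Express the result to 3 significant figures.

0.637/3.22 = 0.1978
R_total = 0.1978 + 17.7 + 2.62 + 1.08 = 21.6 ft²·°F·h/BTU
Q = A·ΔT/R = 151 × 66.7 / 21.6 = 466.3 BTU/h

466 BTU/h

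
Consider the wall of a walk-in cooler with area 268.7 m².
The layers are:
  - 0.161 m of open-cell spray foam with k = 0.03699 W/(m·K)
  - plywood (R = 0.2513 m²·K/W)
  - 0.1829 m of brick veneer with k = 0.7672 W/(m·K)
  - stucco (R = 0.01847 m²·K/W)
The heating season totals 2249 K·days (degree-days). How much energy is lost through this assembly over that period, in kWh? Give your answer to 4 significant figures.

0.161/0.03699 = 4.3525
0.1829/0.7672 = 0.2384
R_total = 4.3525 + 0.2513 + 0.2384 + 0.01847 = 4.8607 m²·K/W
E = A × HDD × 24 / R / 1000 = 268.7 × 2249 × 24 / 4.8607 / 1000 = 2983.8 kWh

2984 kWh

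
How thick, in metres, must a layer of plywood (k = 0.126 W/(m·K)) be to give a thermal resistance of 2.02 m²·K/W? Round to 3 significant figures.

L = R·k = 2.02 × 0.126 = 0.2545 m

0.255 m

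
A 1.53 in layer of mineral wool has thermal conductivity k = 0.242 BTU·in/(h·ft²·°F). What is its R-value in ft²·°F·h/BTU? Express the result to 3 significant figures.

R = L/k = 1.53/0.242 = 6.322 ft²·°F·h/BTU

6.32 ft²·°F·h/BTU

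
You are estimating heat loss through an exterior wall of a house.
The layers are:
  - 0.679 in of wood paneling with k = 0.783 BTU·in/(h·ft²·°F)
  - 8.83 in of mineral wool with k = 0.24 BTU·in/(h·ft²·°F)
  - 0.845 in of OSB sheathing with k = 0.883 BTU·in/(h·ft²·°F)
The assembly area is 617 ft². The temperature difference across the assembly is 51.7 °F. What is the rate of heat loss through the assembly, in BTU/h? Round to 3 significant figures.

826 BTU/h

0.679/0.783 = 0.8672
8.83/0.24 = 36.79
0.845/0.883 = 0.957
R_total = 0.8672 + 36.79 + 0.957 = 38.62 ft²·°F·h/BTU
Q = A·ΔT/R = 617 × 51.7 / 38.62 = 826.1 BTU/h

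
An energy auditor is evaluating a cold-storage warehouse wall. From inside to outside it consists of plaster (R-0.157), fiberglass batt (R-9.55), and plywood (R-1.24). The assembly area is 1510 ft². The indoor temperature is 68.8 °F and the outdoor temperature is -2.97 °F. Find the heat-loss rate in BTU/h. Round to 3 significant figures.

9900 BTU/h

R_total = 0.157 + 9.55 + 1.24 = 10.95 ft²·°F·h/BTU
Q = A·ΔT/R = 1510 × (68.8 − (-2.97)) / 10.95 = 9900 BTU/h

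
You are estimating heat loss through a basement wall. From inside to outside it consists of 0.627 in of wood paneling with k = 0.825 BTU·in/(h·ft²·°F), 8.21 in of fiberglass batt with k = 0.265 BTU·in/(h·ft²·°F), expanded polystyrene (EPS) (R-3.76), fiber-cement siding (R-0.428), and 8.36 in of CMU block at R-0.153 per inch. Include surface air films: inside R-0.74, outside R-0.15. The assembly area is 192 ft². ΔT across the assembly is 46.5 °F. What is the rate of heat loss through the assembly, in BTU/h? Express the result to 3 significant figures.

234 BTU/h

0.627/0.825 = 0.76
8.21/0.265 = 30.98
8.36 × 0.153 = 1.279
R_total = 0.74 + 0.76 + 30.98 + 3.76 + 0.428 + 1.279 + 0.15 = 38.1 ft²·°F·h/BTU
Q = A·ΔT/R = 192 × 46.5 / 38.1 = 234.3 BTU/h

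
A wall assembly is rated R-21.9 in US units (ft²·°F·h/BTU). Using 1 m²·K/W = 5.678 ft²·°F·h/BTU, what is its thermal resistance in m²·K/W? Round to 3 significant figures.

R_SI = 21.9/5.678 = 3.857

3.86 m²·K/W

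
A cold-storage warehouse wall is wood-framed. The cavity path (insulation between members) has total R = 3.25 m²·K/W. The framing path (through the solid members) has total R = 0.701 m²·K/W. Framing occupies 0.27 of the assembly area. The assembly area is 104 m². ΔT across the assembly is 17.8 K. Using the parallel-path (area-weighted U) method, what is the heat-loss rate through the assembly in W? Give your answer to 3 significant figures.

U_eff = 0.73/3.25 + 0.27/0.701 = 0.2246 + 0.3852 = 0.6098
R_eff = 1/U_eff = 1.64 m²·K/W
Q = 104 × 17.8 / 1.64 = 1129 W

1130 W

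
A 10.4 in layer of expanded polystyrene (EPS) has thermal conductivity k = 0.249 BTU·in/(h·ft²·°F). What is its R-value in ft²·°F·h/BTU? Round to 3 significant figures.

R = L/k = 10.4/0.249 = 41.77 ft²·°F·h/BTU

41.8 ft²·°F·h/BTU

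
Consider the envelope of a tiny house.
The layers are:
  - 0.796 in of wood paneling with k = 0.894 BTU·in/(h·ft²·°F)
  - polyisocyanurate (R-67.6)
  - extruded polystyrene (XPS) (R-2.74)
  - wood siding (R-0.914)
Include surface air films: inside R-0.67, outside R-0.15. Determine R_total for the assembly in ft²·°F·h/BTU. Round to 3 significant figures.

0.796/0.894 = 0.8904
R_total = 0.67 + 0.8904 + 67.6 + 2.74 + 0.914 + 0.15 = 72.96 ft²·°F·h/BTU

73.0 ft²·°F·h/BTU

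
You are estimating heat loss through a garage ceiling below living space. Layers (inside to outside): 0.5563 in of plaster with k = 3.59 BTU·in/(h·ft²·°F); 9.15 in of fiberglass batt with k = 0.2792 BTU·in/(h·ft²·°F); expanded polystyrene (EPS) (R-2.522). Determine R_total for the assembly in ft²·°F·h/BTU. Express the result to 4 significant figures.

0.5563/3.59 = 0.15496
9.15/0.2792 = 32.772
R_total = 0.15496 + 32.772 + 2.522 = 35.449 ft²·°F·h/BTU

35.45 ft²·°F·h/BTU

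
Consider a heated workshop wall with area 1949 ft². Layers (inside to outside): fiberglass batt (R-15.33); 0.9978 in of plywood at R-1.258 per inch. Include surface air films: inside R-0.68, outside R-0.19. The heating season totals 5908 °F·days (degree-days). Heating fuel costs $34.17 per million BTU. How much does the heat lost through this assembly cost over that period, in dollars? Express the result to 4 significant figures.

0.9978 × 1.258 = 1.2552
R_total = 0.68 + 15.33 + 1.2552 + 0.19 = 17.455 ft²·°F·h/BTU
E = A × HDD × 24 / R = 1949 × 5908 × 24 / 17.455 = 15832000 BTU
Cost = 15832000/10⁶ × 34.17 = $540.98

541.0 dollars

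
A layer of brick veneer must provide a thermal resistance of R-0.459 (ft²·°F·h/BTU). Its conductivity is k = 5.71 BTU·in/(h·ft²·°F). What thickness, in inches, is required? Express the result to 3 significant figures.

2.62 in

L = R × k = 0.459 × 5.71 = 2.621 in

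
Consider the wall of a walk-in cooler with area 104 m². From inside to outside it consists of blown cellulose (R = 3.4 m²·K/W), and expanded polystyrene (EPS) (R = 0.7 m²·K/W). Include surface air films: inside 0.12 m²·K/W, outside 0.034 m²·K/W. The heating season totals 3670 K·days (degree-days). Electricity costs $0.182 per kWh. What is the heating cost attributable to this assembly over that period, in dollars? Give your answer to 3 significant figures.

R_total = 0.12 + 3.4 + 0.7 + 0.034 = 4.254 m²·K/W
E = A × HDD × 24 / R / 1000 = 104 × 3670 × 24 / 4.254 / 1000 = 2153 kWh
Cost = 2153 × 0.182 = $391.9

392 dollars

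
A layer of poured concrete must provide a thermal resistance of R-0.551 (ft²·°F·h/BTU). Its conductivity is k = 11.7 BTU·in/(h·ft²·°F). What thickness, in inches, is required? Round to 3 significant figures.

L = R × k = 0.551 × 11.7 = 6.447 in

6.45 in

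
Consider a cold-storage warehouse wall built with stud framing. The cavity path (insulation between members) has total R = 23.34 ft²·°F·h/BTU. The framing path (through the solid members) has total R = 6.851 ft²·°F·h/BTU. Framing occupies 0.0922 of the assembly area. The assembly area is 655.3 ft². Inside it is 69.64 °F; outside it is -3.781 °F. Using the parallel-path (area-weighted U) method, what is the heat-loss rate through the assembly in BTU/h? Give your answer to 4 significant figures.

U_eff = 0.9078/23.34 + 0.0922/6.851 = 0.038895 + 0.013458 = 0.052352
R_eff = 1/U_eff = 19.101 ft²·°F·h/BTU
Q = 655.3 × (69.64 − (-3.781)) / 19.101 = 2518.8 BTU/h

2519 BTU/h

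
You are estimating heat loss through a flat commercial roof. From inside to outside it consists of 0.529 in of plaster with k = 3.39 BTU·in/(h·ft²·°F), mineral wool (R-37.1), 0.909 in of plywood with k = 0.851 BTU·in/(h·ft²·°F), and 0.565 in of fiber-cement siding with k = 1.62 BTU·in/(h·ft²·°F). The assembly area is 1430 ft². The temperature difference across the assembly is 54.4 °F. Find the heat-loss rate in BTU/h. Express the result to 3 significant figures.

0.529/3.39 = 0.156
0.909/0.851 = 1.068
0.565/1.62 = 0.3488
R_total = 0.156 + 37.1 + 1.068 + 0.3488 = 38.67 ft²·°F·h/BTU
Q = A·ΔT/R = 1430 × 54.4 / 38.67 = 2012 BTU/h

2010 BTU/h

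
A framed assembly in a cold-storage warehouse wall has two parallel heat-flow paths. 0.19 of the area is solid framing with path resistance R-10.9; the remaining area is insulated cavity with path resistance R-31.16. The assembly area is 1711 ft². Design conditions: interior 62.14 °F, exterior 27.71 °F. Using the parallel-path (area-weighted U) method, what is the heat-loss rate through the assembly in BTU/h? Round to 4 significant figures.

2558 BTU/h

U_eff = 0.81/31.16 + 0.19/10.9 = 0.025995 + 0.017431 = 0.043426
R_eff = 1/U_eff = 23.028 ft²·°F·h/BTU
Q = 1711 × (62.14 − 27.71) / 23.028 = 2558.2 BTU/h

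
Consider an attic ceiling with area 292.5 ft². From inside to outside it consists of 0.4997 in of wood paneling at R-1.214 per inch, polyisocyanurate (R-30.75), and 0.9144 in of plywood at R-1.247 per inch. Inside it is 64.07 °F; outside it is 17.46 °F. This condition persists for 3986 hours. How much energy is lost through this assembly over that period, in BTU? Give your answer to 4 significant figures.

1672000 BTU

0.4997 × 1.214 = 0.60664
0.9144 × 1.247 = 1.1403
R_total = 0.60664 + 30.75 + 1.1403 = 32.497 ft²·°F·h/BTU
Q = 292.5 × (64.07 − 17.46) / 32.497 = 419.53 BTU/h
E = 419.53 × 3986 = 1672200 BTU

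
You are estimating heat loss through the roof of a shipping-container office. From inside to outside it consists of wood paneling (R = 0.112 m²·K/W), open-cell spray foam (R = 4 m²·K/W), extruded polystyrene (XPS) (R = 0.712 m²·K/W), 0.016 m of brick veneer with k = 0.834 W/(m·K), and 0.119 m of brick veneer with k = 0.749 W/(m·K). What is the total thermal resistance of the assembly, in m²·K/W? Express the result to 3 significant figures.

5.00 m²·K/W

0.016/0.834 = 0.01918
0.119/0.749 = 0.1589
R_total = 0.112 + 4 + 0.712 + 0.01918 + 0.1589 = 5.002 m²·K/W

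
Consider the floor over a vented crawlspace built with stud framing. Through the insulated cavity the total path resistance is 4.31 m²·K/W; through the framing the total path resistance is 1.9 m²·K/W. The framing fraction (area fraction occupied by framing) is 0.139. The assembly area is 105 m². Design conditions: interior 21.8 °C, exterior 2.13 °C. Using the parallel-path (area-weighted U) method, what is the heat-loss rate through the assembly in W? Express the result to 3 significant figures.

564 W

U_eff = 0.861/4.31 + 0.139/1.9 = 0.1998 + 0.07316 = 0.2729
R_eff = 1/U_eff = 3.664 m²·K/W
Q = 105 × (21.8 − 2.13) / 3.664 = 563.7 W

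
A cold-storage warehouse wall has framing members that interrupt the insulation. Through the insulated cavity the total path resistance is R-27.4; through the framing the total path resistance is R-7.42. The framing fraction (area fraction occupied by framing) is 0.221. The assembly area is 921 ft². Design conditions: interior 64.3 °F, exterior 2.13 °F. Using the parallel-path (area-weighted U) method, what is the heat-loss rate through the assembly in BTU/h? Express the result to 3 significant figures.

U_eff = 0.779/27.4 + 0.221/7.42 = 0.02843 + 0.02978 = 0.05822
R_eff = 1/U_eff = 17.18 ft²·°F·h/BTU
Q = 921 × (64.3 − 2.13) / 17.18 = 3333 BTU/h

3330 BTU/h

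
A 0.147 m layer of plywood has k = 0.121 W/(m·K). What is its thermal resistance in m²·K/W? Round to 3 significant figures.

R = L/k = 0.147/0.121 = 1.215 m²·K/W

1.21 m²·K/W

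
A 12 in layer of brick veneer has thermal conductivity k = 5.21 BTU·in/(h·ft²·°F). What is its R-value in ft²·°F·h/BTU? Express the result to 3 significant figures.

R = L/k = 12/5.21 = 2.303 ft²·°F·h/BTU

2.30 ft²·°F·h/BTU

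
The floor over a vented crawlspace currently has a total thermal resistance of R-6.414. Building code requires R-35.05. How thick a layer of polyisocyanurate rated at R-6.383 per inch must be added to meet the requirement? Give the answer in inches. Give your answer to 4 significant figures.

ΔR = 35.05 − 6.414 = 28.636 ft²·°F·h/BTU
L = ΔR / (R/in) = 28.636/6.383 = 4.4863 in

4.486 in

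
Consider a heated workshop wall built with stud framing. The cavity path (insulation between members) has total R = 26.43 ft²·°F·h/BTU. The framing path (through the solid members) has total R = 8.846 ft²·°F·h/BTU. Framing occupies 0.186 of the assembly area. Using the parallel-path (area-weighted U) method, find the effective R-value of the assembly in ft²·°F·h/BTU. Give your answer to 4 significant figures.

U_eff = 0.814/26.43 + 0.186/8.846 = 0.030798 + 0.021026 = 0.051825
R_eff = 1/U_eff = 19.296 ft²·°F·h/BTU

19.30 ft²·°F·h/BTU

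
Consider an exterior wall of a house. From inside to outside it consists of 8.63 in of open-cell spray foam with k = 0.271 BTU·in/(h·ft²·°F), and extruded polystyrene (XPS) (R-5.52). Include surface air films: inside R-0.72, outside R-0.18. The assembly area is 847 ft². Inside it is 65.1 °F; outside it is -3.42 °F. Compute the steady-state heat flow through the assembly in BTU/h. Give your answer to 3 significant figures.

8.63/0.271 = 31.85
R_total = 0.72 + 31.85 + 5.52 + 0.18 = 38.27 ft²·°F·h/BTU
Q = A·ΔT/R = 847 × (65.1 − (-3.42)) / 38.27 = 1517 BTU/h

1520 BTU/h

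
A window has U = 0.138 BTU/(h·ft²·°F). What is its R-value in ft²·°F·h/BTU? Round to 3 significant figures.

7.25 ft²·°F·h/BTU

R = 1/U = 1/0.138 = 7.246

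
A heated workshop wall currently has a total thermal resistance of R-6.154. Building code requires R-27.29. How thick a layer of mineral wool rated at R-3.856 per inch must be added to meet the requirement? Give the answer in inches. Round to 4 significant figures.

5.481 in

ΔR = 27.29 − 6.154 = 21.136 ft²·°F·h/BTU
L = ΔR / (R/in) = 21.136/3.856 = 5.4813 in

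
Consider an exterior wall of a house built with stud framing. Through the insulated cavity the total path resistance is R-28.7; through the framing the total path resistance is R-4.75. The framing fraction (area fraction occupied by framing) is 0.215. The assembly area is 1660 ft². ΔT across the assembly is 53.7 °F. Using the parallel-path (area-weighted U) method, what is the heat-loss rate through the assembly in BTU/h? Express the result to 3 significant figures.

6470 BTU/h

U_eff = 0.785/28.7 + 0.215/4.75 = 0.02735 + 0.04526 = 0.07262
R_eff = 1/U_eff = 13.77 ft²·°F·h/BTU
Q = 1660 × 53.7 / 13.77 = 6473 BTU/h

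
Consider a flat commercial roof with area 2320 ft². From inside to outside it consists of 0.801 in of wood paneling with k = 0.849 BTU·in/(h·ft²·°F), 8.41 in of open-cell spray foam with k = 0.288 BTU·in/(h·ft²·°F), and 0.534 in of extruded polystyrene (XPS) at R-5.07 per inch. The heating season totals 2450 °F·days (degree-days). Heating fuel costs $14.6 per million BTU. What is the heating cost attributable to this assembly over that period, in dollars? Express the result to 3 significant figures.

0.801/0.849 = 0.9435
8.41/0.288 = 29.2
0.534 × 5.07 = 2.707
R_total = 0.9435 + 29.2 + 2.707 = 32.85 ft²·°F·h/BTU
E = A × HDD × 24 / R = 2320 × 2450 × 24 / 32.85 = 4152000 BTU
Cost = 4152000/10⁶ × 14.6 = $60.63

60.6 dollars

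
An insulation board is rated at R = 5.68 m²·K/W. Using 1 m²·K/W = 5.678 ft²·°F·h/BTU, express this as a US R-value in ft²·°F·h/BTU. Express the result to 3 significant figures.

32.3 ft²·°F·h/BTU

R_US = 5.68 × 5.678 = 32.25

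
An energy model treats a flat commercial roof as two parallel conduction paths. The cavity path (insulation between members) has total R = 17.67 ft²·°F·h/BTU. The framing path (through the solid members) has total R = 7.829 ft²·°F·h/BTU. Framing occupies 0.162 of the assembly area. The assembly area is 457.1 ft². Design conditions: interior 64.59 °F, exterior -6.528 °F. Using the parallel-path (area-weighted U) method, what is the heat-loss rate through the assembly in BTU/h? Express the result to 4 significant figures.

U_eff = 0.838/17.67 + 0.162/7.829 = 0.047425 + 0.020692 = 0.068117
R_eff = 1/U_eff = 14.681 ft²·°F·h/BTU
Q = 457.1 × (64.59 − (-6.528)) / 14.681 = 2214.4 BTU/h

2214 BTU/h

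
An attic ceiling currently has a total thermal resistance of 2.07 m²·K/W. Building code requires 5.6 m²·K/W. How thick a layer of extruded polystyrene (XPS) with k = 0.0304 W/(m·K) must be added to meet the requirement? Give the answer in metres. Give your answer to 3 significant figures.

ΔR = 5.6 − 2.07 = 3.53 m²·K/W
L = ΔR × k = 3.53 × 0.0304 = 0.1073 m

0.107 m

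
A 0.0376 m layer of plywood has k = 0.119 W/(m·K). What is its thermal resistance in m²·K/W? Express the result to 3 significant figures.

0.316 m²·K/W

R = L/k = 0.0376/0.119 = 0.316 m²·K/W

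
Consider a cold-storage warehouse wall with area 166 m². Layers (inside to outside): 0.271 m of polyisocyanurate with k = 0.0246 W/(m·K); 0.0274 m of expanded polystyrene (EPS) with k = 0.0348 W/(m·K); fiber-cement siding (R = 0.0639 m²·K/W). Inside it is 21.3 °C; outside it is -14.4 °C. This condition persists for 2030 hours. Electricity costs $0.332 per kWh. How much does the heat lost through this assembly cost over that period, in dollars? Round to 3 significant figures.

337 dollars

0.271/0.0246 = 11.02
0.0274/0.0348 = 0.7874
R_total = 11.02 + 0.7874 + 0.0639 = 11.87 m²·K/W
Q = 166 × (21.3 − (-14.4)) / 11.87 = 499.4 W
E = 499.4 W × 2030 h / 1000 = 1014 kWh
Cost = 1014 × 0.332 = $336.6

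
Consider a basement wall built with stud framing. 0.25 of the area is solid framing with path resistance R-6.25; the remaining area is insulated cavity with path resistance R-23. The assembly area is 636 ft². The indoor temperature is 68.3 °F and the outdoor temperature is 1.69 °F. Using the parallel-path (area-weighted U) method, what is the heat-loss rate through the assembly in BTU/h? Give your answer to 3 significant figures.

3080 BTU/h

U_eff = 0.75/23 + 0.25/6.25 = 0.03261 + 0.04 = 0.07261
R_eff = 1/U_eff = 13.77 ft²·°F·h/BTU
Q = 636 × (68.3 − 1.69) / 13.77 = 3076 BTU/h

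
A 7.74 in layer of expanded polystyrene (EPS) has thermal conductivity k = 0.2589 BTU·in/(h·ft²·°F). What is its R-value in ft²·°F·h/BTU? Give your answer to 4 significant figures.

29.90 ft²·°F·h/BTU

R = L/k = 7.74/0.2589 = 29.896 ft²·°F·h/BTU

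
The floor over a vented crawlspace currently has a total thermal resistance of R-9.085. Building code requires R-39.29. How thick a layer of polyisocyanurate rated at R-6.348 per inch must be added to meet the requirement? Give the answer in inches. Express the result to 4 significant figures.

ΔR = 39.29 − 9.085 = 30.205 ft²·°F·h/BTU
L = ΔR / (R/in) = 30.205/6.348 = 4.7582 in

4.758 in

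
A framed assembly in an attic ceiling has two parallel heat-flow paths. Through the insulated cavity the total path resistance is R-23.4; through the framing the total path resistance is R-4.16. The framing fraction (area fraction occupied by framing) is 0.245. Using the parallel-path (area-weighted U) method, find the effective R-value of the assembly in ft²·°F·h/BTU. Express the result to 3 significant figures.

U_eff = 0.755/23.4 + 0.245/4.16 = 0.03226 + 0.05889 = 0.09116
R_eff = 1/U_eff = 10.97 ft²·°F·h/BTU

11.0 ft²·°F·h/BTU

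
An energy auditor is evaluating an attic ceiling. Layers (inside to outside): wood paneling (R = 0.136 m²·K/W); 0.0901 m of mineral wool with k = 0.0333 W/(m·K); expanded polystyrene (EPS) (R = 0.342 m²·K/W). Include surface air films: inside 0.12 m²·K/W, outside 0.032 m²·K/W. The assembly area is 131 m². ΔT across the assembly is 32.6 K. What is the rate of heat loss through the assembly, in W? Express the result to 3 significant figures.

1280 W

0.0901/0.0333 = 2.706
R_total = 0.12 + 0.136 + 2.706 + 0.342 + 0.032 = 3.336 m²·K/W
Q = A·ΔT/R = 131 × 32.6 / 3.336 = 1280 W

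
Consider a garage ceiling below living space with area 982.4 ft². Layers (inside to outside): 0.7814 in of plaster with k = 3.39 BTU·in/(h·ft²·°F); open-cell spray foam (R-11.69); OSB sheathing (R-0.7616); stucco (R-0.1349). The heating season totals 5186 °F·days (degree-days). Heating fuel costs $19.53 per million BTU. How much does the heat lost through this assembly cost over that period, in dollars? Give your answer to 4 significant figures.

0.7814/3.39 = 0.2305
R_total = 0.2305 + 11.69 + 0.7616 + 0.1349 = 12.817 ft²·°F·h/BTU
E = A × HDD × 24 / R = 982.4 × 5186 × 24 / 12.817 = 9539900 BTU
Cost = 9539900/10⁶ × 19.53 = $186.32

186.3 dollars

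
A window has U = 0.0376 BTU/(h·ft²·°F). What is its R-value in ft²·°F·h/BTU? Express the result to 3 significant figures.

26.6 ft²·°F·h/BTU

R = 1/U = 1/0.0376 = 26.6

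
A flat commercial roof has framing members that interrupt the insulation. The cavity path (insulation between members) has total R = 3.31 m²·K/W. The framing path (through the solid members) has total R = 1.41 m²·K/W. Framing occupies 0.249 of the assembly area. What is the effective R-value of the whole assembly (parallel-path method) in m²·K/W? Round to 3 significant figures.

2.48 m²·K/W

U_eff = 0.751/3.31 + 0.249/1.41 = 0.2269 + 0.1766 = 0.4035
R_eff = 1/U_eff = 2.478 m²·K/W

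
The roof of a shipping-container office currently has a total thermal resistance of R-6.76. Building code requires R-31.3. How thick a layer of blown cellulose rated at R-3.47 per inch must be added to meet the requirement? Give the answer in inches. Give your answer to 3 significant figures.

7.07 in

ΔR = 31.3 − 6.76 = 24.54 ft²·°F·h/BTU
L = ΔR / (R/in) = 24.54/3.47 = 7.072 in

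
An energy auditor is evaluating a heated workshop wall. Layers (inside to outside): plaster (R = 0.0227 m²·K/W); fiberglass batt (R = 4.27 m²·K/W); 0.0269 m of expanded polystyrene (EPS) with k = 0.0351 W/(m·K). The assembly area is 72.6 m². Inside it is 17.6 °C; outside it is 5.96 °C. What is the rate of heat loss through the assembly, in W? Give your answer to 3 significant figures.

167 W

0.0269/0.0351 = 0.7664
R_total = 0.0227 + 4.27 + 0.7664 = 5.059 m²·K/W
Q = A·ΔT/R = 72.6 × (17.6 − 5.96) / 5.059 = 167 W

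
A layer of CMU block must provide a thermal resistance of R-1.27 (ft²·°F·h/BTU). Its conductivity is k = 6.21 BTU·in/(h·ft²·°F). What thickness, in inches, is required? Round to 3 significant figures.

L = R × k = 1.27 × 6.21 = 7.887 in

7.89 in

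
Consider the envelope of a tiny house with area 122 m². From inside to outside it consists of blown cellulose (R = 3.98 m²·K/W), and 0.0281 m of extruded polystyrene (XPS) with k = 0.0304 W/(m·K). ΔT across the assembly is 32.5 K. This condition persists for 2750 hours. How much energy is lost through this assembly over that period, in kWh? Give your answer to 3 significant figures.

2220 kWh

0.0281/0.0304 = 0.9243
R_total = 3.98 + 0.9243 = 4.904 m²·K/W
Q = 122 × 32.5 / 4.904 = 808.5 W
E = 808.5 W × 2750 h / 1000 = 2223 kWh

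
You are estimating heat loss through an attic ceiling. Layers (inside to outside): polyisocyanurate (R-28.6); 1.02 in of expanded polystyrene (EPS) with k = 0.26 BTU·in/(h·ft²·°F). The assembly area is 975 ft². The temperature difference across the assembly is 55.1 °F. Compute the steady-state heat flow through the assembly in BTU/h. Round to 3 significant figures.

1.02/0.26 = 3.923
R_total = 28.6 + 3.923 = 32.52 ft²·°F·h/BTU
Q = A·ΔT/R = 975 × 55.1 / 32.52 = 1652 BTU/h

1650 BTU/h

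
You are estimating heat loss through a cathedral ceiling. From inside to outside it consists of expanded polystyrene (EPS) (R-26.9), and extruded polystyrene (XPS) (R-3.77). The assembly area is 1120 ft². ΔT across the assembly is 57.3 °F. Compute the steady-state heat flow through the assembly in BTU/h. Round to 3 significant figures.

R_total = 26.9 + 3.77 = 30.67 ft²·°F·h/BTU
Q = A·ΔT/R = 1120 × 57.3 / 30.67 = 2092 BTU/h

2090 BTU/h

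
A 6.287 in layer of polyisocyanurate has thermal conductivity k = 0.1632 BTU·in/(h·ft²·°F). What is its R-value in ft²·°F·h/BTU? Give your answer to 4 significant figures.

38.52 ft²·°F·h/BTU

R = L/k = 6.287/0.1632 = 38.523 ft²·°F·h/BTU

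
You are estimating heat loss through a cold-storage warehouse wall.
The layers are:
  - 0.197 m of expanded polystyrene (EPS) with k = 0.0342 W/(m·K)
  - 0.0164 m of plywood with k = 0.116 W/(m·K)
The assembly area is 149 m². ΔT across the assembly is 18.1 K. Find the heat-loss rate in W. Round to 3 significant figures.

457 W

0.197/0.0342 = 5.76
0.0164/0.116 = 0.1414
R_total = 5.76 + 0.1414 = 5.902 m²·K/W
Q = A·ΔT/R = 149 × 18.1 / 5.902 = 457 W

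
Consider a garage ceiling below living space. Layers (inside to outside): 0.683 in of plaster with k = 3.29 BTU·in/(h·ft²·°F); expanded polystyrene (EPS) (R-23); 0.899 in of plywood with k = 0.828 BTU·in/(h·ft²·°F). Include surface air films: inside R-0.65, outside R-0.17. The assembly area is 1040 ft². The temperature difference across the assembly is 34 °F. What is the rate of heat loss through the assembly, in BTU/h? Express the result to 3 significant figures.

1410 BTU/h

0.683/3.29 = 0.2076
0.899/0.828 = 1.086
R_total = 0.65 + 0.2076 + 23 + 1.086 + 0.17 = 25.11 ft²·°F·h/BTU
Q = A·ΔT/R = 1040 × 34 / 25.11 = 1408 BTU/h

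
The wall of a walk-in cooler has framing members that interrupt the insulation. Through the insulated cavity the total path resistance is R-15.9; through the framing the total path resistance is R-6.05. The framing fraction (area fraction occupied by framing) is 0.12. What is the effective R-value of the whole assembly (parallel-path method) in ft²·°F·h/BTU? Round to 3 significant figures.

U_eff = 0.88/15.9 + 0.12/6.05 = 0.05535 + 0.01983 = 0.07518
R_eff = 1/U_eff = 13.3 ft²·°F·h/BTU

13.3 ft²·°F·h/BTU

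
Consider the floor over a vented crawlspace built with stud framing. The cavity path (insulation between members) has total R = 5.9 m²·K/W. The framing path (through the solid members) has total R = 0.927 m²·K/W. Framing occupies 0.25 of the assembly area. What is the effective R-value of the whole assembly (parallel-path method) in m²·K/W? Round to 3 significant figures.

2.52 m²·K/W

U_eff = 0.75/5.9 + 0.25/0.927 = 0.1271 + 0.2697 = 0.3968
R_eff = 1/U_eff = 2.52 m²·K/W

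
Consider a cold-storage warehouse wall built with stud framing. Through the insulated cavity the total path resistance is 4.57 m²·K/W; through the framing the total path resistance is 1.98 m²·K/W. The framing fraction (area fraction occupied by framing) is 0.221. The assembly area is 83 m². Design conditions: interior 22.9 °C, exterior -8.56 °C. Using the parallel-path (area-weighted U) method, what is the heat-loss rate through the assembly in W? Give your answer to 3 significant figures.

U_eff = 0.779/4.57 + 0.221/1.98 = 0.1705 + 0.1116 = 0.2821
R_eff = 1/U_eff = 3.545 m²·K/W
Q = 83 × (22.9 − (-8.56)) / 3.545 = 736.6 W

737 W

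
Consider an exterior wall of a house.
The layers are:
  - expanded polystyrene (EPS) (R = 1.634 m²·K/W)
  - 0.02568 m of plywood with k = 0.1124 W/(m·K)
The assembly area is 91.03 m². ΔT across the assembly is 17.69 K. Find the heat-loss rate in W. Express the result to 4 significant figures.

864.6 W

0.02568/0.1124 = 0.22847
R_total = 1.634 + 0.22847 = 1.8625 m²·K/W
Q = A·ΔT/R = 91.03 × 17.69 / 1.8625 = 864.62 W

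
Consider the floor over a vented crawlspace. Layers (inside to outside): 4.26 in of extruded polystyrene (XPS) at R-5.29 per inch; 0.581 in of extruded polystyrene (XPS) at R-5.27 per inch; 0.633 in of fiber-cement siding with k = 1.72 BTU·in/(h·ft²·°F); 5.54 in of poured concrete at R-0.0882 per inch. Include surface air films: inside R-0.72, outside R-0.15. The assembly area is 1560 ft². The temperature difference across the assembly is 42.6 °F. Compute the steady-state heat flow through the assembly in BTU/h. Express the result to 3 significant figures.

4.26 × 5.29 = 22.54
0.581 × 5.27 = 3.062
0.633/1.72 = 0.368
5.54 × 0.0882 = 0.4886
R_total = 0.72 + 22.54 + 3.062 + 0.368 + 0.4886 + 0.15 = 27.32 ft²·°F·h/BTU
Q = A·ΔT/R = 1560 × 42.6 / 27.32 = 2432 BTU/h

2430 BTU/h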